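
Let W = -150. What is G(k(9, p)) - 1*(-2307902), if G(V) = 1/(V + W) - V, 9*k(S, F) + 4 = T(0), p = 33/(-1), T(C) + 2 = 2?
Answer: 28124099107/12186 ≈ 2.3079e+6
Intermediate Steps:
T(C) = 0 (T(C) = -2 + 2 = 0)
p = -33 (p = 33*(-1) = -33)
k(S, F) = -4/9 (k(S, F) = -4/9 + (⅑)*0 = -4/9 + 0 = -4/9)
G(V) = 1/(-150 + V) - V (G(V) = 1/(V - 150) - V = 1/(-150 + V) - V)
G(k(9, p)) - 1*(-2307902) = (1 - (-4/9)² + 150*(-4/9))/(-150 - 4/9) - 1*(-2307902) = (1 - 1*16/81 - 200/3)/(-1354/9) + 2307902 = -9*(1 - 16/81 - 200/3)/1354 + 2307902 = -9/1354*(-5335/81) + 2307902 = 5335/12186 + 2307902 = 28124099107/12186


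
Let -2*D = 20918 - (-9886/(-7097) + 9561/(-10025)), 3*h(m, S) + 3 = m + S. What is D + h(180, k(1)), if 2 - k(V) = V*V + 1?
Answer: -1479835187267/142294850 ≈ -10400.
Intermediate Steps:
k(V) = 1 - V**2 (k(V) = 2 - (V*V + 1) = 2 - (V**2 + 1) = 2 - (1 + V**2) = 2 + (-1 - V**2) = 1 - V**2)
h(m, S) = -1 + S/3 + m/3 (h(m, S) = -1 + (m + S)/3 = -1 + (S + m)/3 = -1 + (S/3 + m/3) = -1 + S/3 + m/3)
D = -1488230583417/142294850 (D = -(20918 - (-9886/(-7097) + 9561/(-10025)))/2 = -(20918 - (-9886*(-1/7097) + 9561*(-1/10025)))/2 = -(20918 - (9886/7097 - 9561/10025))/2 = -(20918 - 1*31252733/71147425)/2 = -(20918 - 31252733/71147425)/2 = -1/2*1488230583417/71147425 = -1488230583417/142294850 ≈ -10459.)
D + h(180, k(1)) = -1488230583417/142294850 + (-1 + (1 - 1*1**2)/3 + (1/3)*180) = -1488230583417/142294850 + (-1 + (1 - 1*1)/3 + 60) = -1488230583417/142294850 + (-1 + (1 - 1)/3 + 60) = -1488230583417/142294850 + (-1 + (1/3)*0 + 60) = -1488230583417/142294850 + (-1 + 0 + 60) = -1488230583417/142294850 + 59 = -1479835187267/142294850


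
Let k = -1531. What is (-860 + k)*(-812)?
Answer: 1941492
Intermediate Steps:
(-860 + k)*(-812) = (-860 - 1531)*(-812) = -2391*(-812) = 1941492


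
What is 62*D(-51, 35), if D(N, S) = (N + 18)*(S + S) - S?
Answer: -145390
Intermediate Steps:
D(N, S) = -S + 2*S*(18 + N) (D(N, S) = (18 + N)*(2*S) - S = 2*S*(18 + N) - S = -S + 2*S*(18 + N))
62*D(-51, 35) = 62*(35*(35 + 2*(-51))) = 62*(35*(35 - 102)) = 62*(35*(-67)) = 62*(-2345) = -145390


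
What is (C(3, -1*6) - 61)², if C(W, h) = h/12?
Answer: 15129/4 ≈ 3782.3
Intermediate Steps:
C(W, h) = h/12 (C(W, h) = h*(1/12) = h/12)
(C(3, -1*6) - 61)² = ((-1*6)/12 - 61)² = ((1/12)*(-6) - 61)² = (-½ - 61)² = (-123/2)² = 15129/4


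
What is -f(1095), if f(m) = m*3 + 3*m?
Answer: -6570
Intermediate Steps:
f(m) = 6*m (f(m) = 3*m + 3*m = 6*m)
-f(1095) = -6*1095 = -1*6570 = -6570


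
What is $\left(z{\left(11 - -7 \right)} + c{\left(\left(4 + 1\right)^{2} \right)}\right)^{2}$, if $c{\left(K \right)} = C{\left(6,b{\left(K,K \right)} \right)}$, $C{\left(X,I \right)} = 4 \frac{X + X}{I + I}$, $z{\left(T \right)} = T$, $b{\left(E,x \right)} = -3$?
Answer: $100$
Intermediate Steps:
$C{\left(X,I \right)} = \frac{4 X}{I}$ ($C{\left(X,I \right)} = 4 \frac{2 X}{2 I} = 4 \cdot 2 X \frac{1}{2 I} = 4 \frac{X}{I} = \frac{4 X}{I}$)
$c{\left(K \right)} = -8$ ($c{\left(K \right)} = 4 \cdot 6 \frac{1}{-3} = 4 \cdot 6 \left(- \frac{1}{3}\right) = -8$)
$\left(z{\left(11 - -7 \right)} + c{\left(\left(4 + 1\right)^{2} \right)}\right)^{2} = \left(\left(11 - -7\right) - 8\right)^{2} = \left(\left(11 + 7\right) - 8\right)^{2} = \left(18 - 8\right)^{2} = 10^{2} = 100$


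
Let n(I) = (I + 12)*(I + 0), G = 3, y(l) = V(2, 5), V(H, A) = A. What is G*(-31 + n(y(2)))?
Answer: 162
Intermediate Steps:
y(l) = 5
n(I) = I*(12 + I) (n(I) = (12 + I)*I = I*(12 + I))
G*(-31 + n(y(2))) = 3*(-31 + 5*(12 + 5)) = 3*(-31 + 5*17) = 3*(-31 + 85) = 3*54 = 162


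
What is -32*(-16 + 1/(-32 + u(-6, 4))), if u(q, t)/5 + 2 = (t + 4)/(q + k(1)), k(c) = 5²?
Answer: 194352/379 ≈ 512.80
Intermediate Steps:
k(c) = 25
u(q, t) = -10 + 5*(4 + t)/(25 + q) (u(q, t) = -10 + 5*((t + 4)/(q + 25)) = -10 + 5*((4 + t)/(25 + q)) = -10 + 5*(4 + t)/(25 + q))
-32*(-16 + 1/(-32 + u(-6, 4))) = -32*(-16 + 1/(-32 + 5*(-46 + 4 - 2*(-6))/(25 - 6))) = -32*(-16 + 1/(-32 + 5*(-46 + 4 + 12)/19)) = -32*(-16 + 1/(-32 + 5*(1/19)*(-30))) = -32*(-16 + 1/(-32 - 150/19)) = -32*(-16 + 1/(-758/19)) = -32*(-16 - 19/758) = -32*(-12147/758) = 194352/379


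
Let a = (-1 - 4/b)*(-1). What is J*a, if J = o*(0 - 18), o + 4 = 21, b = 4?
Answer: -612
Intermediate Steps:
o = 17 (o = -4 + 21 = 17)
J = -306 (J = 17*(0 - 18) = 17*(-18) = -306)
a = 2 (a = (-1 - 4/4)*(-1) = (-1 - 4*¼)*(-1) = (-1 - 1)*(-1) = -2*(-1) = 2)
J*a = -306*2 = -612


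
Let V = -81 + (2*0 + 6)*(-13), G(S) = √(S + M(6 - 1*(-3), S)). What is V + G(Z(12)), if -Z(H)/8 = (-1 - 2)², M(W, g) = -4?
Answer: -159 + 2*I*√19 ≈ -159.0 + 8.7178*I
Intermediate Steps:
Z(H) = -72 (Z(H) = -8*(-1 - 2)² = -8*(-3)² = -8*9 = -72)
G(S) = √(-4 + S) (G(S) = √(S - 4) = √(-4 + S))
V = -159 (V = -81 + (0 + 6)*(-13) = -81 + 6*(-13) = -81 - 78 = -159)
V + G(Z(12)) = -159 + √(-4 - 72) = -159 + √(-76) = -159 + 2*I*√19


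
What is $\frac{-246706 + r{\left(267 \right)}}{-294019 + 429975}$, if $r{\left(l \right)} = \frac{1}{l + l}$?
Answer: $- \frac{131741003}{72600504} \approx -1.8146$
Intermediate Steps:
$r{\left(l \right)} = \frac{1}{2 l}$
$\frac{-246706 + r{\left(267 \right)}}{-294019 + 429975} = \frac{-246706 + \frac{1}{2 \cdot 267}}{-294019 + 429975} = \frac{-246706 + \frac{1}{2} \cdot \frac{1}{267}}{135956} = \left(-246706 + \frac{1}{534}\right) \frac{1}{135956} = \left(- \frac{131741003}{534}\right) \frac{1}{135956} = - \frac{131741003}{72600504}$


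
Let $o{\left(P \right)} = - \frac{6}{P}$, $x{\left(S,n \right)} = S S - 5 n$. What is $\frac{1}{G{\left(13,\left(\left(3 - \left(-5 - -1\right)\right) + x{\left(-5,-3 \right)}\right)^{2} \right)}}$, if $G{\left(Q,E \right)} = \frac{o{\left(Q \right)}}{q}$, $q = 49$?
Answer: $- \frac{637}{6} \approx -106.17$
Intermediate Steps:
$x{\left(S,n \right)} = S^{2} - 5 n$
$G{\left(Q,E \right)} = - \frac{6}{49 Q}$ ($G{\left(Q,E \right)} = \frac{\left(-6\right) \frac{1}{Q}}{49} = - \frac{6}{Q} \frac{1}{49} = - \frac{6}{49 Q}$)
$\frac{1}{G{\left(13,\left(\left(3 - \left(-5 - -1\right)\right) + x{\left(-5,-3 \right)}\right)^{2} \right)}} = \frac{1}{\left(- \frac{6}{49}\right) \frac{1}{13}} = \frac{1}{- \frac{6}{637}} = - \frac{637}{6}$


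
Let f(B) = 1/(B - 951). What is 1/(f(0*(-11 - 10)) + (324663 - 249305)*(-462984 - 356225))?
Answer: -951/58708988182723 ≈ -1.6199e-11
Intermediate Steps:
f(B) = 1/(-951 + B)
1/(f(0*(-11 - 10)) + (324663 - 249305)*(-462984 - 356225)) = 1/(1/(-951 + 0*(-11 - 10)) + (324663 - 249305)*(-462984 - 356225)) = 1/(1/(-951 + 0*(-21)) + 75358*(-819209)) = 1/(1/(-951 + 0) - 61733951822) = 1/(1/(-951) - 61733951822) = 1/(-1/951 - 61733951822) = 1/(-58708988182723/951) = -951/58708988182723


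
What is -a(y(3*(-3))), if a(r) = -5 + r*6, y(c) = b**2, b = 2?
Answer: -19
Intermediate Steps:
y(c) = 4 (y(c) = 2**2 = 4)
a(r) = -5 + 6*r
-a(y(3*(-3))) = -(-5 + 6*4) = -(-5 + 24) = -1*19 = -19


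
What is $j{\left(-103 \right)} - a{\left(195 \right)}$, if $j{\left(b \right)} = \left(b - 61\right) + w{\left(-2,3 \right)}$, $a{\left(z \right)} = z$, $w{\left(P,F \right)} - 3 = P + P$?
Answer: $-360$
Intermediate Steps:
$w{\left(P,F \right)} = 3 + 2 P$ ($w{\left(P,F \right)} = 3 + \left(P + P\right) = 3 + 2 P$)
$j{\left(b \right)} = -62 + b$ ($j{\left(b \right)} = \left(b - 61\right) + \left(3 + 2 \left(-2\right)\right) = \left(-61 + b\right) + \left(3 - 4\right) = \left(-61 + b\right) - 1 = -62 + b$)
$j{\left(-103 \right)} - a{\left(195 \right)} = \left(-62 - 103\right) - 195 = -165 - 195 = -360$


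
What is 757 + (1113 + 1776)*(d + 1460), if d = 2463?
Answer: 11334304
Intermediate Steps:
757 + (1113 + 1776)*(d + 1460) = 757 + (1113 + 1776)*(2463 + 1460) = 757 + 2889*3923 = 757 + 11333547 = 11334304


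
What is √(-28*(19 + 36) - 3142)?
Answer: I*√4682 ≈ 68.425*I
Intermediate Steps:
√(-28*(19 + 36) - 3142) = √(-28*55 - 3142) = √(-1540 - 3142) = √(-4682) = I*√4682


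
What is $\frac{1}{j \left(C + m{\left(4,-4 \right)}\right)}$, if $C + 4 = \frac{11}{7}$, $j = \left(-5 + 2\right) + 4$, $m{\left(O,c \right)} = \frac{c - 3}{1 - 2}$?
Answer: $\frac{7}{32} \approx 0.21875$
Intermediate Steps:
$m{\left(O,c \right)} = 3 - c$ ($m{\left(O,c \right)} = \frac{-3 + c}{-1} = \left(-3 + c\right) \left(-1\right) = 3 - c$)
$j = 1$ ($j = -3 + 4 = 1$)
$C = - \frac{17}{7}$ ($C = -4 + \frac{11}{7} = - \frac{17}{7} \approx -2.4286$)
$\frac{1}{j \left(C + m{\left(4,-4 \right)}\right)} = \frac{1}{1 \left(- \frac{17}{7} + \left(3 - -4\right)\right)} = \frac{1}{1 \left(- \frac{17}{7} + \left(3 + 4\right)\right)} = \frac{1}{1 \left(- \frac{17}{7} + 7\right)} = \frac{1}{1 \cdot \frac{32}{7}} = \frac{1}{\frac{32}{7}} = \frac{7}{32}$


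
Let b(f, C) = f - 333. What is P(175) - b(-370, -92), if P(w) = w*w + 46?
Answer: 31374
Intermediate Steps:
b(f, C) = -333 + f
P(w) = 46 + w**2 (P(w) = w**2 + 46 = 46 + w**2)
P(175) - b(-370, -92) = (46 + 175**2) - (-333 - 370) = (46 + 30625) - 1*(-703) = 30671 + 703 = 31374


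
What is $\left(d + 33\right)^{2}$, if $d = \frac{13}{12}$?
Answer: $\frac{167281}{144} \approx 1161.7$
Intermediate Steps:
$d = \frac{13}{12}$ ($d = 13 \cdot \frac{1}{12} = \frac{13}{12} \approx 1.0833$)
$\left(d + 33\right)^{2} = \left(\frac{13}{12} + 33\right)^{2} = \left(\frac{409}{12}\right)^{2} = \frac{167281}{144}$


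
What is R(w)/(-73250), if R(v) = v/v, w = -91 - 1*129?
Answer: -1/73250 ≈ -1.3652e-5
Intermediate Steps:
w = -220 (w = -91 - 129 = -220)
R(v) = 1
R(w)/(-73250) = 1/(-73250) = 1*(-1/73250) = -1/73250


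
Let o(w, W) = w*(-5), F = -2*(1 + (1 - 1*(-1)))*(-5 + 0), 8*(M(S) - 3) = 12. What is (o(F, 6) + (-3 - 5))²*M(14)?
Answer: 112338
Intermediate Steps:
M(S) = 9/2 (M(S) = 3 + (⅛)*12 = 3 + 3/2 = 9/2)
F = 30 (F = -2*(1 + (1 + 1))*(-5) = -2*(1 + 2)*(-5) = -6*(-5) = -2*(-15) = 30)
o(w, W) = -5*w
(o(F, 6) + (-3 - 5))²*M(14) = (-5*30 + (-3 - 5))²*(9/2) = (-150 - 8)²*(9/2) = (-158)²*(9/2) = 24964*(9/2) = 112338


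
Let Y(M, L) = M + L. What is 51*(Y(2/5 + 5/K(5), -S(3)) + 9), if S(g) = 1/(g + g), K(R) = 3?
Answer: 5559/10 ≈ 555.90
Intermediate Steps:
S(g) = 1/(2*g)
Y(M, L) = L + M
51*(Y(2/5 + 5/K(5), -S(3)) + 9) = 51*((-1/(2*3) + (2/5 + 5/3)) + 9) = 51*((-1/(2*3) + (2*(⅕) + 5*(⅓))) + 9) = 51*((-1*⅙ + (⅖ + 5/3)) + 9) = 51*((-⅙ + 31/15) + 9) = 51*(19/10 + 9) = 51*(109/10) = 5559/10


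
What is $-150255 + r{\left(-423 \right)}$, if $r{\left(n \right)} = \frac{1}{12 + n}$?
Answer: $- \frac{61754806}{411} \approx -1.5026 \cdot 10^{5}$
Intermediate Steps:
$-150255 + r{\left(-423 \right)} = -150255 + \frac{1}{12 - 423} = -150255 + \frac{1}{-411} = -150255 - \frac{1}{411} = - \frac{61754806}{411}$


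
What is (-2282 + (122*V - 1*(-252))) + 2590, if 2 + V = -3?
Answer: -50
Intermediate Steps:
V = -5 (V = -2 - 3 = -5)
(-2282 + (122*V - 1*(-252))) + 2590 = (-2282 + (122*(-5) - 1*(-252))) + 2590 = (-2282 + (-610 + 252)) + 2590 = (-2282 - 358) + 2590 = -2640 + 2590 = -50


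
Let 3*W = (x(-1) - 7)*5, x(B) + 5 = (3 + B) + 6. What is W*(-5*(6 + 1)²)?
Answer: 4900/3 ≈ 1633.3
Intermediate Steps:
x(B) = 4 + B (x(B) = -5 + ((3 + B) + 6) = -5 + (9 + B) = 4 + B)
W = -20/3 (W = (((4 - 1) - 7)*5)/3 = ((3 - 7)*5)/3 = (-4*5)/3 = (⅓)*(-20) = -20/3 ≈ -6.6667)
W*(-5*(6 + 1)²) = -(-100)*(6 + 1)²/3 = -(-100)*7²/3 = -(-100)*49/3 = -20/3*(-245) = 4900/3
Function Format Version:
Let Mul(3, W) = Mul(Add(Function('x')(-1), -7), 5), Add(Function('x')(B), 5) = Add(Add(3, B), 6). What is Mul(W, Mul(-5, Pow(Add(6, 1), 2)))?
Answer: Rational(4900, 3) ≈ 1633.3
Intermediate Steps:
Function('x')(B) = Add(4, B) (Function('x')(B) = Add(-5, Add(Add(3, B), 6)) = Add(-5, Add(9, B)) = Add(4, B))
W = Rational(-20, 3) (W = Mul(Rational(1, 3), Mul(Add(Add(4, -1), -7), 5)) = Mul(Rational(1, 3), Mul(Add(3, -7), 5)) = Mul(Rational(1, 3), Mul(-4, 5)) = Mul(Rational(1, 3), -20) = Rational(-20, 3) ≈ -6.6667)
Mul(W, Mul(-5, Pow(Add(6, 1), 2))) = Mul(Rational(-20, 3), Mul(-5, Pow(Add(6, 1), 2))) = Mul(Rational(-20, 3), Mul(-5, Pow(7, 2))) = Mul(Rational(-20, 3), Mul(-5, 49)) = Mul(Rational(-20, 3), -245) = Rational(4900, 3)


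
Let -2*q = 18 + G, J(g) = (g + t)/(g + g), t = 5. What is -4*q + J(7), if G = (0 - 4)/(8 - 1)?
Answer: 250/7 ≈ 35.714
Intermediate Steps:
G = -4/7 ≈ -0.57143
J(g) = (5 + g)/(2*g) (J(g) = (g + 5)/(g + g) = (5 + g)/((2*g)) = (5 + g)*(1/(2*g)) = (5 + g)/(2*g))
q = -61/7 (q = -(18 - 4/7)/2 = -1/2*122/7 = -61/7 ≈ -8.7143)
-4*q + J(7) = -4*(-61/7) + (1/2)*(5 + 7)/7 = 244/7 + (1/2)*(1/7)*12 = 244/7 + 6/7 = 250/7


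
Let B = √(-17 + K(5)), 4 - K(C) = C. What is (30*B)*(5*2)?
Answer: 900*I*√2 ≈ 1272.8*I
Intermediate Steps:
K(C) = 4 - C
B = 3*I*√2 (B = √(-17 + (4 - 1*5)) = √(-17 + (4 - 5)) = √(-17 - 1) = √(-18) = 3*I*√2 ≈ 4.2426*I)
(30*B)*(5*2) = (30*(3*I*√2))*(5*2) = (90*I*√2)*10 = 900*I*√2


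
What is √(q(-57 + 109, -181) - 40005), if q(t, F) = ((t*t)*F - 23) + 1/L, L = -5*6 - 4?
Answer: I*√612046546/34 ≈ 727.63*I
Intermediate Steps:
L = -34 (L = -30 - 4 = -34)
q(t, F) = -783/34 + F*t² (q(t, F) = ((t*t)*F - 23) + 1/(-34) = (t²*F - 23) - 1/34 = (F*t² - 23) - 1/34 = (-23 + F*t²) - 1/34 = -783/34 + F*t²)
√(q(-57 + 109, -181) - 40005) = √((-783/34 - 181*(-57 + 109)²) - 40005) = √((-783/34 - 181*52²) - 40005) = √((-783/34 - 181*2704) - 40005) = √((-783/34 - 489424) - 40005) = √(-16641199/34 - 40005) = √(-18001369/34) = I*√612046546/34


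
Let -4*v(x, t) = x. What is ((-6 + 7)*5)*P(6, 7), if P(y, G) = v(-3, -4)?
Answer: 15/4 ≈ 3.7500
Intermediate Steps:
v(x, t) = -x/4
P(y, G) = ¾ (P(y, G) = -¼*(-3) = ¾)
((-6 + 7)*5)*P(6, 7) = ((-6 + 7)*5)*(¾) = (1*5)*(¾) = 5*(¾) = 15/4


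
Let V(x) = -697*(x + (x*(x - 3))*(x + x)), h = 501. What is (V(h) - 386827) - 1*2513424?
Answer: -174251155660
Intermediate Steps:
V(x) = -697*x - 1394*x²*(-3 + x) (V(x) = -697*(x + (x*(-3 + x))*(2*x)) = -697*(x + 2*x²*(-3 + x)) = -697*x - 1394*x²*(-3 + x))
(V(h) - 386827) - 1*2513424 = (697*501*(-1 - 2*501² + 6*501) - 386827) - 1*2513424 = (697*501*(-1 - 2*251001 + 3006) - 386827) - 2513424 = (697*501*(-1 - 502002 + 3006) - 386827) - 2513424 = (697*501*(-498997) - 386827) - 2513424 = (-174248255409 - 386827) - 2513424 = -174248642236 - 2513424 = -174251155660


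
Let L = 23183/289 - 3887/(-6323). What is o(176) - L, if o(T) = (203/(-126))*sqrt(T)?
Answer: -147709452/1827347 - 58*sqrt(11)/9 ≈ -102.21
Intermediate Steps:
o(T) = -29*sqrt(T)/18 (o(T) = (203*(-1/126))*sqrt(T) = -29*sqrt(T)/18)
L = 147709452/1827347 (L = 23183*(1/289) - 3887*(-1/6323) = 23183/289 + 3887/6323 = 147709452/1827347 ≈ 80.833)
o(176) - L = -58*sqrt(11)/9 - 1*147709452/1827347 = -58*sqrt(11)/9 - 147709452/1827347 = -147709452/1827347 - 58*sqrt(11)/9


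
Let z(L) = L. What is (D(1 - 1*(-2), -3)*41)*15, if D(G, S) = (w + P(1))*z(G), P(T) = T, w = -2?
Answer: -1845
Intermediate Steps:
D(G, S) = -G (D(G, S) = (-2 + 1)*G = -G)
(D(1 - 1*(-2), -3)*41)*15 = (-(1 - 1*(-2))*41)*15 = (-(1 + 2)*41)*15 = (-1*3*41)*15 = -3*41*15 = -123*15 = -1845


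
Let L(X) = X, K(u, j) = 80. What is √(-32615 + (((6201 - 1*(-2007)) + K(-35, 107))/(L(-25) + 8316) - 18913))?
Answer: 2*I*√885500273690/8291 ≈ 227.0*I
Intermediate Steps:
√(-32615 + (((6201 - 1*(-2007)) + K(-35, 107))/(L(-25) + 8316) - 18913)) = √(-32615 + (((6201 - 1*(-2007)) + 80)/(-25 + 8316) - 18913)) = √(-32615 + (((6201 + 2007) + 80)/8291 - 18913)) = √(-32615 + ((8208 + 80)*(1/8291) - 18913)) = √(-32615 + (8288*(1/8291) - 18913)) = √(-32615 + (8288/8291 - 18913)) = √(-32615 - 156799395/8291) = √(-427210360/8291) = 2*I*√885500273690/8291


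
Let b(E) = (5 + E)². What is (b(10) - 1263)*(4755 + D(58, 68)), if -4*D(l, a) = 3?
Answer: -9869823/2 ≈ -4.9349e+6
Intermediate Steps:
D(l, a) = -¾ (D(l, a) = -¼*3 = -¾)
(b(10) - 1263)*(4755 + D(58, 68)) = ((5 + 10)² - 1263)*(4755 - ¾) = (15² - 1263)*(19017/4) = (225 - 1263)*(19017/4) = -1038*19017/4 = -9869823/2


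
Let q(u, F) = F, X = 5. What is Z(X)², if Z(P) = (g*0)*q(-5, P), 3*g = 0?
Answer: 0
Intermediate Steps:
g = 0 (g = (⅓)*0 = 0)
Z(P) = 0 (Z(P) = (0*0)*P = 0*P = 0)
Z(X)² = 0² = 0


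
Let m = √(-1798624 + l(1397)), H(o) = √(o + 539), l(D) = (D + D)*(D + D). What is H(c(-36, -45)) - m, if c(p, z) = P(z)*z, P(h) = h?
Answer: -2*√1501953 + 2*√641 ≈ -2400.4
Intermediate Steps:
l(D) = 4*D² (l(D) = (2*D)*(2*D) = 4*D²)
c(p, z) = z² (c(p, z) = z*z = z²)
H(o) = √(539 + o)
m = 2*√1501953 (m = √(-1798624 + 4*1397²) = √(-1798624 + 4*1951609) = √(-1798624 + 7806436) = √6007812 = 2*√1501953 ≈ 2451.1)
H(c(-36, -45)) - m = √(539 + (-45)²) - 2*√1501953 = √(539 + 2025) - 2*√1501953 = √2564 - 2*√1501953 = 2*√641 - 2*√1501953 = -2*√1501953 + 2*√641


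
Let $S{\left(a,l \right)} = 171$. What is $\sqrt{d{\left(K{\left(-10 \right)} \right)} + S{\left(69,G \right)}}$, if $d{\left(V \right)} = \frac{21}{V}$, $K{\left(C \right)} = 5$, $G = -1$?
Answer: $\frac{2 \sqrt{1095}}{5} \approx 13.236$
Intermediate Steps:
$\sqrt{d{\left(K{\left(-10 \right)} \right)} + S{\left(69,G \right)}} = \sqrt{\frac{21}{5} + 171} = \sqrt{\frac{876}{5}} = \frac{2 \sqrt{1095}}{5}$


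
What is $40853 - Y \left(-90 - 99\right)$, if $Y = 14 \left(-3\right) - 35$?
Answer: $26300$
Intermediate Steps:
$Y = -77$ ($Y = -42 - 35 = -77$)
$40853 - Y \left(-90 - 99\right) = 40853 - - 77 \left(-90 - 99\right) = 40853 - \left(-77\right) \left(-189\right) = 40853 - 14553 = 26300$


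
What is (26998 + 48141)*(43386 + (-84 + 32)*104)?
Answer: 2853628942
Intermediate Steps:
(26998 + 48141)*(43386 + (-84 + 32)*104) = 75139*(43386 - 52*104) = 75139*(43386 - 5408) = 75139*37978 = 2853628942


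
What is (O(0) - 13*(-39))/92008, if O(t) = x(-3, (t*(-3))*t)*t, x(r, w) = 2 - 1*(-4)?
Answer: 507/92008 ≈ 0.0055104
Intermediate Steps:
x(r, w) = 6 (x(r, w) = 2 + 4 = 6)
O(t) = 6*t
(O(0) - 13*(-39))/92008 = (6*0 - 13*(-39))/92008 = (0 + 507)*(1/92008) = 507*(1/92008) = 507/92008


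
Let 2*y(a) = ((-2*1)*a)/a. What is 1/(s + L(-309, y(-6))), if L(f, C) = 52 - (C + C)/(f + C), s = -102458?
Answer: -155/15872931 ≈ -9.7650e-6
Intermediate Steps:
y(a) = -1 (y(a) = (((-2*1)*a)/a)/2 = ((-2*a)/a)/2 = (½)*(-2) = -1)
L(f, C) = 52 - 2*C/(C + f)
1/(s + L(-309, y(-6))) = 1/(-102458 + 2*(25*(-1) + 26*(-309))/(-1 - 309)) = 1/(-102458 + 2*(-25 - 8034)/(-310)) = 1/(-102458 + 2*(-1/310)*(-8059)) = 1/(-102458 + 8059/155) = 1/(-15872931/155) = -155/15872931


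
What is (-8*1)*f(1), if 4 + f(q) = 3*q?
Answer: 8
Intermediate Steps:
f(q) = -4 + 3*q
(-8*1)*f(1) = (-8*1)*(-4 + 3*1) = -8*(-4 + 3) = -8*(-1) = 8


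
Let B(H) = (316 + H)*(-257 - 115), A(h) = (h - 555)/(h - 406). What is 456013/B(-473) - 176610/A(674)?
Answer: -394899070339/992868 ≈ -3.9774e+5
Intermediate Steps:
A(h) = (-555 + h)/(-406 + h)
B(H) = -117552 - 372*H (B(H) = (316 + H)*(-372) = -117552 - 372*H)
456013/B(-473) - 176610/A(674) = 456013/(-117552 - 372*(-473)) - 176610*(-406 + 674)/(-555 + 674) = 456013/(-117552 + 175956) - 176610/(119/268) = 456013/58404 - 176610/((1/268)*119) = 456013*(1/58404) - 176610/119/268 = 456013/58404 - 176610*268/119 = 456013/58404 - 6761640/17 = -394899070339/992868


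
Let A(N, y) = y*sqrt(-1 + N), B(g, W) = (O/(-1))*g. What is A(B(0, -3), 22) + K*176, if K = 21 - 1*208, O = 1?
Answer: -32912 + 22*I ≈ -32912.0 + 22.0*I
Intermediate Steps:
B(g, W) = -g (B(g, W) = (1/(-1))*g = (1*(-1))*g = -g)
K = -187 (K = 21 - 208 = -187)
A(B(0, -3), 22) + K*176 = 22*sqrt(-1 - 1*0) - 187*176 = 22*sqrt(-1 + 0) - 32912 = 22*sqrt(-1) - 32912 = 22*I - 32912 = -32912 + 22*I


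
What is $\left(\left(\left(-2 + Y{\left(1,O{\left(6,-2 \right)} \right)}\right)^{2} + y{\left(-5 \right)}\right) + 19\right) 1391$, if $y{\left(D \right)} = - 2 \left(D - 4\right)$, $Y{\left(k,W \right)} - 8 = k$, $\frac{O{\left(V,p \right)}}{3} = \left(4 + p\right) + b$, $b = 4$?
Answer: $119626$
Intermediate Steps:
$O{\left(V,p \right)} = 24 + 3 p$ ($O{\left(V,p \right)} = 3 \left(\left(4 + p\right) + 4\right) = 3 \left(8 + p\right) = 24 + 3 p$)
$Y{\left(k,W \right)} = 8 + k$
$y{\left(D \right)} = 8 - 2 D$ ($y{\left(D \right)} = - 2 \left(-4 + D\right) = 8 - 2 D$)
$\left(\left(\left(-2 + Y{\left(1,O{\left(6,-2 \right)} \right)}\right)^{2} + y{\left(-5 \right)}\right) + 19\right) 1391 = \left(\left(\left(-2 + \left(8 + 1\right)\right)^{2} + \left(8 - -10\right)\right) + 19\right) 1391 = \left(\left(\left(-2 + 9\right)^{2} + \left(8 + 10\right)\right) + 19\right) 1391 = \left(\left(7^{2} + 18\right) + 19\right) 1391 = \left(\left(49 + 18\right) + 19\right) 1391 = \left(67 + 19\right) 1391 = 86 \cdot 1391 = 119626$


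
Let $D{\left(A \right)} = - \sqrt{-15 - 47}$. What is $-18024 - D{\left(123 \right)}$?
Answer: $-18024 + i \sqrt{62} \approx -18024.0 + 7.874 i$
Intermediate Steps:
$D{\left(A \right)} = - i \sqrt{62}$ ($D{\left(A \right)} = - \sqrt{-62} = - i \sqrt{62}$)
$-18024 - D{\left(123 \right)} = -18024 - - i \sqrt{62} = -18024 + i \sqrt{62}$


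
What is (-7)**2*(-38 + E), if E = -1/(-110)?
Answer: -204771/110 ≈ -1861.6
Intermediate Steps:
E = 1/110 (E = -1*(-1/110) = 1/110 ≈ 0.0090909)
(-7)**2*(-38 + E) = (-7)**2*(-38 + 1/110) = 49*(-4179/110) = -204771/110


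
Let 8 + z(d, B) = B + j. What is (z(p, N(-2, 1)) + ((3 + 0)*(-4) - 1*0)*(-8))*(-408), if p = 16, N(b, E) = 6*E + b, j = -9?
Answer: -33864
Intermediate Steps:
N(b, E) = b + 6*E
z(d, B) = -17 + B (z(d, B) = -8 + (B - 9) = -8 + (-9 + B) = -17 + B)
(z(p, N(-2, 1)) + ((3 + 0)*(-4) - 1*0)*(-8))*(-408) = ((-17 + (-2 + 6*1)) + ((3 + 0)*(-4) - 1*0)*(-8))*(-408) = ((-17 + (-2 + 6)) + (3*(-4) + 0)*(-8))*(-408) = ((-17 + 4) + (-12 + 0)*(-8))*(-408) = (-13 - 12*(-8))*(-408) = (-13 + 96)*(-408) = 83*(-408) = -33864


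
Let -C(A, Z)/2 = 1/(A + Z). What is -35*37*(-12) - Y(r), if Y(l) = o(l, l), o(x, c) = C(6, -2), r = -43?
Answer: 31081/2 ≈ 15541.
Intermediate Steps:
C(A, Z) = -2/(A + Z)
o(x, c) = -½ (o(x, c) = -2/(6 - 2) = -2/4 = -2*¼ = -½)
Y(l) = -½
-35*37*(-12) - Y(r) = -35*37*(-12) - 1*(-½) = -1295*(-12) + ½ = 15540 + ½ = 31081/2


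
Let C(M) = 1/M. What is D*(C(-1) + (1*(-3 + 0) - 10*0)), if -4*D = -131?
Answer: -131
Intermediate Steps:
D = 131/4 (D = -¼*(-131) = 131/4 ≈ 32.750)
C(M) = 1/M
D*(C(-1) + (1*(-3 + 0) - 10*0)) = 131*(1/(-1) + (1*(-3 + 0) - 10*0))/4 = 131*(-1 + (1*(-3) - 2*0))/4 = 131*(-1 + (-3 + 0))/4 = 131*(-1 - 3)/4 = (131/4)*(-4) = -131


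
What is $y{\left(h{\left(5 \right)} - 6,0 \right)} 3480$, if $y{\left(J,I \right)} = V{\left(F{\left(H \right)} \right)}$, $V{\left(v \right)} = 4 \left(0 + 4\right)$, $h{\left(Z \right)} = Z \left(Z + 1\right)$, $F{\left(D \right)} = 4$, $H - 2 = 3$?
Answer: $55680$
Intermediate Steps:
$H = 5$ ($H = 2 + 3 = 5$)
$h{\left(Z \right)} = Z \left(1 + Z\right)$
$V{\left(v \right)} = 16$ ($V{\left(v \right)} = 4 \cdot 4 = 16$)
$y{\left(J,I \right)} = 16$
$y{\left(h{\left(5 \right)} - 6,0 \right)} 3480 = 16 \cdot 3480 = 55680$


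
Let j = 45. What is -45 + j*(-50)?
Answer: -2295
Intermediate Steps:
-45 + j*(-50) = -45 + 45*(-50) = -45 - 2250 = -2295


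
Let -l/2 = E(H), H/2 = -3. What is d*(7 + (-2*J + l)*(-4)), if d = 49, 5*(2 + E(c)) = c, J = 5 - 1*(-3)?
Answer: 11123/5 ≈ 2224.6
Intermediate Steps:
H = -6 (H = 2*(-3) = -6)
J = 8 (J = 5 + 3 = 8)
E(c) = -2 + c/5
l = 32/5 (l = -2*(-2 + (1/5)*(-6)) = -2*(-2 - 6/5) = -2*(-16/5) = 32/5 ≈ 6.4000)
d*(7 + (-2*J + l)*(-4)) = 49*(7 + (-2*8 + 32/5)*(-4)) = 49*(7 + (-16 + 32/5)*(-4)) = 49*(7 - 48/5*(-4)) = 49*(7 + 192/5) = 49*(227/5) = 11123/5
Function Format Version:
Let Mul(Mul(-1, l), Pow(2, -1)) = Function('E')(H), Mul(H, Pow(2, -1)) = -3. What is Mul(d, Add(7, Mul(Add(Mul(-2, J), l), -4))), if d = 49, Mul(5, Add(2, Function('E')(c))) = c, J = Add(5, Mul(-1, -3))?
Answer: Rational(11123, 5) ≈ 2224.6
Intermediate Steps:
H = -6 (H = Mul(2, -3) = -6)
J = 8 (J = Add(5, 3) = 8)
Function('E')(c) = Add(-2, Mul(Rational(1, 5), c))
l = Rational(32, 5) (l = Mul(-2, Add(-2, Mul(Rational(1, 5), -6))) = Mul(-2, Add(-2, Rational(-6, 5))) = Mul(-2, Rational(-16, 5)) = Rational(32, 5) ≈ 6.4000)
Mul(d, Add(7, Mul(Add(Mul(-2, J), l), -4))) = Mul(49, Add(7, Mul(Add(Mul(-2, 8), Rational(32, 5)), -4))) = Mul(49, Add(7, Mul(Add(-16, Rational(32, 5)), -4))) = Mul(49, Add(7, Mul(Rational(-48, 5), -4))) = Mul(49, Add(7, Rational(192, 5))) = Mul(49, Rational(227, 5)) = Rational(11123, 5)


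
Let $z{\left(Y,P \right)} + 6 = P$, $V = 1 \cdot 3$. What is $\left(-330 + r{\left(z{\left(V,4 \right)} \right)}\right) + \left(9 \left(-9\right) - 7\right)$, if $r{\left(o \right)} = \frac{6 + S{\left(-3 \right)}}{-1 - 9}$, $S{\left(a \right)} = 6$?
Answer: $- \frac{2096}{5} \approx -419.2$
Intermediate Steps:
$V = 3$
$z{\left(Y,P \right)} = -6 + P$
$r{\left(o \right)} = - \frac{6}{5}$ ($r{\left(o \right)} = \frac{6 + 6}{-1 - 9} = \frac{12}{-10} = 12 \left(- \frac{1}{10}\right) = - \frac{6}{5}$)
$\left(-330 + r{\left(z{\left(V,4 \right)} \right)}\right) + \left(9 \left(-9\right) - 7\right) = \left(-330 - \frac{6}{5}\right) + \left(9 \left(-9\right) - 7\right) = - \frac{1656}{5} - 88 = - \frac{2096}{5}$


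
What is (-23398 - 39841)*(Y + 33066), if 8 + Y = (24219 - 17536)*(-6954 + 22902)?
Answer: -6742133782538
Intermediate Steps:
Y = 106580476 (Y = -8 + (24219 - 17536)*(-6954 + 22902) = -8 + 6683*15948 = -8 + 106580484 = 106580476)
(-23398 - 39841)*(Y + 33066) = (-23398 - 39841)*(106580476 + 33066) = -63239*106613542 = -6742133782538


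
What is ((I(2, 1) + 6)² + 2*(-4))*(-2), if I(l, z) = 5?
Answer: -226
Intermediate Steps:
((I(2, 1) + 6)² + 2*(-4))*(-2) = ((5 + 6)² + 2*(-4))*(-2) = (11² - 8)*(-2) = (121 - 8)*(-2) = 113*(-2) = -226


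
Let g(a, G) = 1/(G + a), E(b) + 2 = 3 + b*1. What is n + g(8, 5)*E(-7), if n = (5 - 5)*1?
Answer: -6/13 ≈ -0.46154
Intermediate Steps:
E(b) = 1 + b (E(b) = -2 + (3 + b*1) = -2 + (3 + b) = 1 + b)
n = 0 (n = 0*1 = 0)
n + g(8, 5)*E(-7) = 0 + (1 - 7)/(5 + 8) = 0 - 6/13 = -6/13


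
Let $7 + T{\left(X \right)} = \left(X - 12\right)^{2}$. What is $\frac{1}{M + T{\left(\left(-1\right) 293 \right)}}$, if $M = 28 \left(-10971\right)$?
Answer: $- \frac{1}{214170} \approx -4.6692 \cdot 10^{-6}$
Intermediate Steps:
$M = -307188$
$T{\left(X \right)} = -7 + \left(-12 + X\right)^{2}$ ($T{\left(X \right)} = -7 + \left(X - 12\right)^{2} = -7 + \left(-12 + X\right)^{2}$)
$\frac{1}{M + T{\left(\left(-1\right) 293 \right)}} = \frac{1}{-307188 - \left(7 - \left(-12 - 293\right)^{2}\right)} = \frac{1}{-307188 - \left(7 - \left(-305\right)^{2}\right)} = \frac{1}{-307188 + \left(-7 + 93025\right)} = \frac{1}{-307188 + 93018} = \frac{1}{-214170} = - \frac{1}{214170}$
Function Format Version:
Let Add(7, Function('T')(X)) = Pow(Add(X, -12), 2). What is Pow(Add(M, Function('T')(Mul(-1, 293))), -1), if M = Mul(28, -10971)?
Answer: Rational(-1, 214170) ≈ -4.6692e-6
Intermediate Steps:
M = -307188
Function('T')(X) = Add(-7, Pow(Add(-12, X), 2)) (Function('T')(X) = Add(-7, Pow(Add(X, -12), 2)) = Add(-7, Pow(Add(-12, X), 2)))
Pow(Add(M, Function('T')(Mul(-1, 293))), -1) = Pow(Add(-307188, Add(-7, Pow(Add(-12, Mul(-1, 293)), 2))), -1) = Pow(Add(-307188, Add(-7, Pow(Add(-12, -293), 2))), -1) = Pow(Add(-307188, Add(-7, Pow(-305, 2))), -1) = Pow(Add(-307188, Add(-7, 93025)), -1) = Pow(Add(-307188, 93018), -1) = Pow(-214170, -1) = Rational(-1, 214170)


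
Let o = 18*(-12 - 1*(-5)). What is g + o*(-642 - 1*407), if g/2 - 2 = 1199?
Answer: 134576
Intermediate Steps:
g = 2402 (g = 4 + 2*1199 = 4 + 2398 = 2402)
o = -126 (o = 18*(-12 + 5) = 18*(-7) = -126)
g + o*(-642 - 1*407) = 2402 - 126*(-642 - 1*407) = 2402 - 126*(-642 - 407) = 2402 - 126*(-1049) = 2402 + 132174 = 134576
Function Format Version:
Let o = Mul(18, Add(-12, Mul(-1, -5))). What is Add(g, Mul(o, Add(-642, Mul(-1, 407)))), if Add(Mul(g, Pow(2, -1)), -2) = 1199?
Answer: 134576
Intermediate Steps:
g = 2402 (g = Add(4, Mul(2, 1199)) = Add(4, 2398) = 2402)
o = -126 (o = Mul(18, Add(-12, 5)) = Mul(18, -7) = -126)
Add(g, Mul(o, Add(-642, Mul(-1, 407)))) = Add(2402, Mul(-126, Add(-642, Mul(-1, 407)))) = Add(2402, Mul(-126, Add(-642, -407))) = Add(2402, Mul(-126, -1049)) = Add(2402, 132174) = 134576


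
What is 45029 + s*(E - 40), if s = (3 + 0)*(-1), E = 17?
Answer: 45098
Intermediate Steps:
s = -3 (s = 3*(-1) = -3)
45029 + s*(E - 40) = 45029 - 3*(17 - 40) = 45029 - 3*(-23) = 45029 + 69 = 45098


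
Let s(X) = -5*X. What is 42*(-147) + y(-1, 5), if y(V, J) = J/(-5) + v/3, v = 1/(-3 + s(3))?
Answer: -333451/54 ≈ -6175.0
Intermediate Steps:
v = -1/18 (v = 1/(-3 - 5*3) = 1/(-3 - 15) = 1/(-18) = -1/18 ≈ -0.055556)
y(V, J) = -1/54 - J/5 (y(V, J) = J/(-5) - 1/18/3 = J*(-⅕) - 1/18*⅓ = -J/5 - 1/54 = -1/54 - J/5)
42*(-147) + y(-1, 5) = 42*(-147) + (-1/54 - ⅕*5) = -6174 + (-1/54 - 1) = -6174 - 55/54 = -333451/54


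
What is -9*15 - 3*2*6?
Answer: -171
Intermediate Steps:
-9*15 - 3*2*6 = -135 - 6*6 = -135 - 36 = -171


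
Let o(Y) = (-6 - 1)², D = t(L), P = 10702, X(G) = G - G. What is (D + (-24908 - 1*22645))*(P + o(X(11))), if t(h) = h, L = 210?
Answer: -508984593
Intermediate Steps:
X(G) = 0
D = 210
o(Y) = 49 (o(Y) = (-7)² = 49)
(D + (-24908 - 1*22645))*(P + o(X(11))) = (210 + (-24908 - 1*22645))*(10702 + 49) = (210 + (-24908 - 22645))*10751 = (210 - 47553)*10751 = -47343*10751 = -508984593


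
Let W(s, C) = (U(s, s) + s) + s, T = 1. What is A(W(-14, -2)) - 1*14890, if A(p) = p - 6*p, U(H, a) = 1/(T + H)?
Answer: -191745/13 ≈ -14750.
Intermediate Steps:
U(H, a) = 1/(1 + H)
W(s, C) = 1/(1 + s) + 2*s (W(s, C) = (1/(1 + s) + s) + s = (s + 1/(1 + s)) + s = 1/(1 + s) + 2*s)
A(p) = -5*p
A(W(-14, -2)) - 1*14890 = -5*(1 + 2*(-14)*(1 - 14))/(1 - 14) - 1*14890 = -5*(1 + 2*(-14)*(-13))/(-13) - 14890 = -(-5)*(1 + 364)/13 - 14890 = -(-5)*365/13 - 14890 = -5*(-365/13) - 14890 = 1825/13 - 14890 = -191745/13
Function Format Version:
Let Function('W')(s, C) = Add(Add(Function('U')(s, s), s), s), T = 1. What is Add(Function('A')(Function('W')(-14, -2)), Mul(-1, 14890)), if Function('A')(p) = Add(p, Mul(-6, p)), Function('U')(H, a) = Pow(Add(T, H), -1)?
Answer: Rational(-191745, 13) ≈ -14750.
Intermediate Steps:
Function('U')(H, a) = Pow(Add(1, H), -1)
Function('W')(s, C) = Add(Pow(Add(1, s), -1), Mul(2, s)) (Function('W')(s, C) = Add(Add(Pow(Add(1, s), -1), s), s) = Add(Add(s, Pow(Add(1, s), -1)), s) = Add(Pow(Add(1, s), -1), Mul(2, s)))
Function('A')(p) = Mul(-5, p)
Add(Function('A')(Function('W')(-14, -2)), Mul(-1, 14890)) = Add(Mul(-5, Mul(Pow(Add(1, -14), -1), Add(1, Mul(2, -14, Add(1, -14))))), Mul(-1, 14890)) = Add(Mul(-5, Mul(Pow(-13, -1), Add(1, Mul(2, -14, -13)))), -14890) = Add(Mul(-5, Mul(Rational(-1, 13), Add(1, 364))), -14890) = Add(Mul(-5, Mul(Rational(-1, 13), 365)), -14890) = Add(Mul(-5, Rational(-365, 13)), -14890) = Add(Rational(1825, 13), -14890) = Rational(-191745, 13)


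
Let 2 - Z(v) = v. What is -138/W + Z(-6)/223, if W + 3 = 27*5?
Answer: -4953/4906 ≈ -1.0096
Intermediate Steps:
W = 132 (W = -3 + 27*5 = -3 + 135 = 132)
Z(v) = 2 - v
-138/W + Z(-6)/223 = -138/132 + (2 - 1*(-6))/223 = -138*1/132 + (2 + 6)*(1/223) = -23/22 + 8*(1/223) = -23/22 + 8/223 = -4953/4906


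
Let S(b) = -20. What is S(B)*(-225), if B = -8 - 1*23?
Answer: 4500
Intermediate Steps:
B = -31 (B = -8 - 23 = -31)
S(B)*(-225) = -20*(-225) = 4500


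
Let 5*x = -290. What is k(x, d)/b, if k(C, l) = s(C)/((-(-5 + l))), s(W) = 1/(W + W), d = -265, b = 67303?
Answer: -1/2107929960 ≈ -4.7440e-10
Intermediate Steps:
x = -58 (x = (⅕)*(-290) = -58)
s(W) = 1/(2*W)
k(C, l) = 1/(2*C*(5 - l)) (k(C, l) = (1/(2*C))/((-(-5 + l))) = (1/(2*C))/(5 - l) = 1/(2*C*(5 - l)))
k(x, d)/b = -½/(-58*(-5 - 265))/67303 = -½*(-1/58)/(-270)*(1/67303) = -½*(-1/58)*(-1/270)*(1/67303) = -1/31320*1/67303 = -1/2107929960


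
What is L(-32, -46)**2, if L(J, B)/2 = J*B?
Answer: 8667136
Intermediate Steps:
L(J, B) = 2*B*J (L(J, B) = 2*(J*B) = 2*(B*J) = 2*B*J)
L(-32, -46)**2 = (2*(-46)*(-32))**2 = 2944**2 = 8667136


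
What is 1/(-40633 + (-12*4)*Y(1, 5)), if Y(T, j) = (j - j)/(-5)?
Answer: -1/40633 ≈ -2.4611e-5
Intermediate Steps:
Y(T, j) = 0 (Y(T, j) = 0*(-1/5) = 0)
1/(-40633 + (-12*4)*Y(1, 5)) = 1/(-40633 - 12*4*0) = 1/(-40633 - 48*0) = 1/(-40633 + 0) = 1/(-40633) = -1/40633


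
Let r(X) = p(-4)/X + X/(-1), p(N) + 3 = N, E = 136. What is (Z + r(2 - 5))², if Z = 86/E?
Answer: 1481089/41616 ≈ 35.589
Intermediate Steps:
p(N) = -3 + N
Z = 43/68 (Z = 86/136 = 86*(1/136) = 43/68 ≈ 0.63235)
r(X) = -X - 7/X (r(X) = (-3 - 4)/X + X/(-1) = -7/X + X*(-1) = -7/X - X = -X - 7/X)
(Z + r(2 - 5))² = (43/68 + (-(2 - 5) - 7/(2 - 5)))² = (43/68 + (-1*(-3) - 7/(-3)))² = (43/68 + (3 - 7*(-⅓)))² = (43/68 + (3 + 7/3))² = (43/68 + 16/3)² = (1217/204)² = 1481089/41616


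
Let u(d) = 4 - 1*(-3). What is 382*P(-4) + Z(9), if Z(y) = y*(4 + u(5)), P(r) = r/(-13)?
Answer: 2815/13 ≈ 216.54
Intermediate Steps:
P(r) = -r/13 (P(r) = r*(-1/13) = -r/13)
u(d) = 7 (u(d) = 4 + 3 = 7)
Z(y) = 11*y (Z(y) = y*(4 + 7) = y*11 = 11*y)
382*P(-4) + Z(9) = 382*(-1/13*(-4)) + 11*9 = 382*(4/13) + 99 = 1528/13 + 99 = 2815/13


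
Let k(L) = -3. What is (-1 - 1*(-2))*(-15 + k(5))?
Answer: -18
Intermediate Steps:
(-1 - 1*(-2))*(-15 + k(5)) = (-1 - 1*(-2))*(-15 - 3) = (-1 + 2)*(-18) = 1*(-18) = -18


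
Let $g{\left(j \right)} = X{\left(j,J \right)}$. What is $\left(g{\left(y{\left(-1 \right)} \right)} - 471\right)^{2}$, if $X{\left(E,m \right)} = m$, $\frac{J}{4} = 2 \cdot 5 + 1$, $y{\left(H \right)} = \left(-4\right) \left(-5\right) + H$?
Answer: $182329$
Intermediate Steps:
$y{\left(H \right)} = 20 + H$
$J = 44$ ($J = 4 \left(2 \cdot 5 + 1\right) = 4 \left(10 + 1\right) = 4 \cdot 11 = 44$)
$g{\left(j \right)} = 44$
$\left(g{\left(y{\left(-1 \right)} \right)} - 471\right)^{2} = \left(44 - 471\right)^{2} = \left(-427\right)^{2} = 182329$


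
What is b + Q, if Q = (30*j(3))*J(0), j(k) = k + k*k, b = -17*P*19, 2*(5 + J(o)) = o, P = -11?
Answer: 1753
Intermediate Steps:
J(o) = -5 + o/2
b = 3553 (b = -17*(-11)*19 = 187*19 = 3553)
j(k) = k + k²
Q = -1800 (Q = (30*(3*(1 + 3)))*(-5 + (½)*0) = (30*(3*4))*(-5 + 0) = (30*12)*(-5) = 360*(-5) = -1800)
b + Q = 3553 - 1800 = 1753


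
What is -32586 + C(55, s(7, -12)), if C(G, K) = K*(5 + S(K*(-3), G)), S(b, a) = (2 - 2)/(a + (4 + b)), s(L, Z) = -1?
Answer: -32591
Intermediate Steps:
S(b, a) = 0 (S(b, a) = 0/(4 + a + b) = 0)
C(G, K) = 5*K (C(G, K) = K*(5 + 0) = K*5 = 5*K)
-32586 + C(55, s(7, -12)) = -32586 + 5*(-1) = -32586 - 5 = -32591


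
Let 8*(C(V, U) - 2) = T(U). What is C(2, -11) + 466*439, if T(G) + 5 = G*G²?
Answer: 204409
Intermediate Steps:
T(G) = -5 + G³ (T(G) = -5 + G*G² = -5 + G³)
C(V, U) = 11/8 + U³/8 (C(V, U) = 2 + (-5 + U³)/8 = 2 + (-5/8 + U³/8) = 11/8 + U³/8)
C(2, -11) + 466*439 = (11/8 + (⅛)*(-11)³) + 466*439 = (11/8 + (⅛)*(-1331)) + 204574 = (11/8 - 1331/8) + 204574 = -165 + 204574 = 204409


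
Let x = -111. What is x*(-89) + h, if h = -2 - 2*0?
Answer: 9877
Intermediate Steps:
h = -2 (h = -2 + 0 = -2)
x*(-89) + h = -111*(-89) - 2 = 9879 - 2 = 9877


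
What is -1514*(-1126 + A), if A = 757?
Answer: 558666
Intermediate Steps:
-1514*(-1126 + A) = -1514*(-1126 + 757) = -1514*(-369) = 558666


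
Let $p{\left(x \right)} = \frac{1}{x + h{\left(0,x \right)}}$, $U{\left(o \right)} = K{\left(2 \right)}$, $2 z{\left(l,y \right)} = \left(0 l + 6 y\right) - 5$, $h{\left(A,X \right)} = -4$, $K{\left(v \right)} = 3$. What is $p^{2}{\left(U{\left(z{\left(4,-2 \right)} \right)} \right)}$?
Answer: $1$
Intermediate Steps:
$z{\left(l,y \right)} = - \frac{5}{2} + 3 y$ ($z{\left(l,y \right)} = \frac{\left(0 l + 6 y\right) - 5}{2} = \frac{\left(0 + 6 y\right) - 5}{2} = \frac{6 y - 5}{2} = \frac{-5 + 6 y}{2} = - \frac{5}{2} + 3 y$)
$U{\left(o \right)} = 3$
$p{\left(x \right)} = \frac{1}{-4 + x}$ ($p{\left(x \right)} = \frac{1}{x - 4} = \frac{1}{-4 + x}$)
$p^{2}{\left(U{\left(z{\left(4,-2 \right)} \right)} \right)} = \left(\frac{1}{-4 + 3}\right)^{2} = \left(\frac{1}{-1}\right)^{2} = \left(-1\right)^{2} = 1$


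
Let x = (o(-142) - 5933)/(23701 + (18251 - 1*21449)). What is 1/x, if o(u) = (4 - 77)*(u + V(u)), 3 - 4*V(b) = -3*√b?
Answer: 1436276156/313515631 + 17960628*I*√142/313515631 ≈ 4.5812 + 0.68266*I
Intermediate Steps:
V(b) = ¾ + 3*√b/4 (V(b) = ¾ - (-3)*√b/4 = ¾ + 3*√b/4)
o(u) = -219/4 - 73*u - 219*√u/4 (o(u) = (4 - 77)*(u + (¾ + 3*√u/4)) = -73*(¾ + u + 3*√u/4) = -219/4 - 73*u - 219*√u/4)
x = 17513/82012 - 219*I*√142/82012 (x = ((-219/4 - 73*(-142) - 219*I*√142/4) - 5933)/(23701 + (18251 - 1*21449)) = ((-219/4 + 10366 - 219*I*√142/4) - 5933)/(23701 + (18251 - 21449)) = ((-219/4 + 10366 - 219*I*√142/4) - 5933)/(23701 - 3198) = ((41245/4 - 219*I*√142/4) - 5933)/20503 = (17513/4 - 219*I*√142/4)*(1/20503) = 17513/82012 - 219*I*√142/82012 ≈ 0.21354 - 0.031821*I)
1/x = 1/(17513/82012 - 219*I*√142/82012)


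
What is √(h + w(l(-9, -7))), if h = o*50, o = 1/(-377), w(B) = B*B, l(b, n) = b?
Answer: √11493599/377 ≈ 8.9926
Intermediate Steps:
w(B) = B²
o = -1/377 ≈ -0.0026525
h = -50/377 (h = -1/377*50 = -50/377 ≈ -0.13263)
√(h + w(l(-9, -7))) = √(-50/377 + (-9)²) = √(-50/377 + 81) = √(30487/377) = √11493599/377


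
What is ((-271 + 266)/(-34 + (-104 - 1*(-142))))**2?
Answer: 25/16 ≈ 1.5625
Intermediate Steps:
((-271 + 266)/(-34 + (-104 - 1*(-142))))**2 = (-5/(-34 + (-104 + 142)))**2 = (-5/(-34 + 38))**2 = (-5/4)**2 = 25/16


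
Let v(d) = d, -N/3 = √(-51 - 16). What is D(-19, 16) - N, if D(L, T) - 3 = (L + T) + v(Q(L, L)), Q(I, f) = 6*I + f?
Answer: -133 + 3*I*√67 ≈ -133.0 + 24.556*I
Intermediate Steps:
N = -3*I*√67 (N = -3*√(-51 - 16) = -3*I*√67 ≈ -24.556*I)
Q(I, f) = f + 6*I
D(L, T) = 3 + T + 8*L (D(L, T) = 3 + ((L + T) + (L + 6*L)) = 3 + ((L + T) + 7*L) = 3 + (T + 8*L) = 3 + T + 8*L)
D(-19, 16) - N = (3 + 16 + 8*(-19)) - (-3)*I*√67 = (3 + 16 - 152) + 3*I*√67 = -133 + 3*I*√67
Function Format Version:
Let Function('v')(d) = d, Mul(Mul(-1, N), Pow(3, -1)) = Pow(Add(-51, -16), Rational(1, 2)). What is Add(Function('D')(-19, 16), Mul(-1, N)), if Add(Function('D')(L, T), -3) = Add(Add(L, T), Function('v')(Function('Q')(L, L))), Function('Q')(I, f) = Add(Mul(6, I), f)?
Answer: Add(-133, Mul(3, I, Pow(67, Rational(1, 2)))) ≈ Add(-133.00, Mul(24.556, I))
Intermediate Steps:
N = Mul(-3, I, Pow(67, Rational(1, 2))) (N = Mul(-3, Pow(Add(-51, -16), Rational(1, 2))) = Mul(-3, Pow(-67, Rational(1, 2))) = Mul(-3, Mul(I, Pow(67, Rational(1, 2)))) = Mul(-3, I, Pow(67, Rational(1, 2))) ≈ Mul(-24.556, I))
Function('Q')(I, f) = Add(f, Mul(6, I))
Function('D')(L, T) = Add(3, T, Mul(8, L)) (Function('D')(L, T) = Add(3, Add(Add(L, T), Add(L, Mul(6, L)))) = Add(3, Add(Add(L, T), Mul(7, L))) = Add(3, Add(T, Mul(8, L))) = Add(3, T, Mul(8, L)))
Add(Function('D')(-19, 16), Mul(-1, N)) = Add(Add(3, 16, Mul(8, -19)), Mul(-1, Mul(-3, I, Pow(67, Rational(1, 2))))) = Add(Add(3, 16, -152), Mul(3, I, Pow(67, Rational(1, 2)))) = Add(-133, Mul(3, I, Pow(67, Rational(1, 2))))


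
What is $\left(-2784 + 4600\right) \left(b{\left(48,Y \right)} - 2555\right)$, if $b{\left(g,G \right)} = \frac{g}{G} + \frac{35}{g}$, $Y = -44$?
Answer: $- \frac{306275437}{66} \approx -4.6405 \cdot 10^{6}$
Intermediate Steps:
$b{\left(g,G \right)} = \frac{35}{g} + \frac{g}{G}$
$\left(-2784 + 4600\right) \left(b{\left(48,Y \right)} - 2555\right) = \left(-2784 + 4600\right) \left(\left(\frac{35}{48} + \frac{48}{-44}\right) - 2555\right) = 1816 \left(\left(35 \cdot \frac{1}{48} + 48 \left(- \frac{1}{44}\right)\right) - 2555\right) = 1816 \left(\left(\frac{35}{48} - \frac{12}{11}\right) - 2555\right) = 1816 \left(- \frac{191}{528} - 2555\right) = 1816 \left(- \frac{1349231}{528}\right) = - \frac{306275437}{66}$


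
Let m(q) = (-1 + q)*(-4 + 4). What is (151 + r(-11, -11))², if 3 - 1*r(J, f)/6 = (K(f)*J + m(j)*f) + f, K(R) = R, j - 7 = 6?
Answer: 241081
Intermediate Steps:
j = 13 (j = 7 + 6 = 13)
m(q) = 0 (m(q) = (-1 + q)*0 = 0)
r(J, f) = 18 - 6*f - 6*J*f (r(J, f) = 18 - 6*((f*J + 0*f) + f) = 18 - 6*((J*f + 0) + f) = 18 - 6*(J*f + f) = 18 - 6*(f + J*f) = 18 + (-6*f - 6*J*f) = 18 - 6*f - 6*J*f)
(151 + r(-11, -11))² = (151 + (18 - 6*(-11) - 6*(-11)*(-11)))² = (151 + (18 + 66 - 726))² = (151 - 642)² = (-491)² = 241081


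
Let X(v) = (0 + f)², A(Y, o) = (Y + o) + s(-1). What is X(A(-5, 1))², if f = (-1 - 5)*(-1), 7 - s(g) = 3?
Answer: 1296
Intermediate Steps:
s(g) = 4 (s(g) = 7 - 1*3 = 7 - 3 = 4)
A(Y, o) = 4 + Y + o (A(Y, o) = (Y + o) + 4 = 4 + Y + o)
f = 6 (f = -6*(-1) = 6)
X(v) = 36 (X(v) = (0 + 6)² = 6² = 36)
X(A(-5, 1))² = 36² = 1296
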